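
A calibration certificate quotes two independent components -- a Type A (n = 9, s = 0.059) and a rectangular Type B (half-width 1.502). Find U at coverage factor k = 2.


u_A = s / sqrt(n) = 0.059 / sqrt(9) = 0.019666667
u_B = half_width / sqrt(3) = 1.502 / sqrt(3) = 0.8671801
uc = sqrt(u_A^2 + u_B^2) = sqrt(0.019666667^2 + 0.8671801^2) = 0.86740308
U = k * uc = 2 * 0.86740308
U = 1.7348

1.7348


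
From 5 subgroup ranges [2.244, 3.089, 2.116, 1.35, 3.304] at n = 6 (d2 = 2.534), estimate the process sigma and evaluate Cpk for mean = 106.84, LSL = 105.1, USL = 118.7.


R_bar = (2.244 + 3.089 + 2.116 + 1.35 + 3.304) / 5 = 2.4206
sigma = R_bar / d2 = 2.4206 / 2.534 = 0.95524862
Cp = (USL - LSL)/(6*sigma) = (118.7 - 105.1)/(6*0.95524862) = 2.3729
Cpu = (118.7 - 106.84)/(3*0.95524862) = 4.1385
Cpl = (106.84 - 105.1)/(3*0.95524862) = 0.6072
Cpk = min(Cpu, Cpl) = 0.6072

0.6072


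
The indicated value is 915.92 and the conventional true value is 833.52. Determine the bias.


Systematic error = measured - true
= 915.92 - 833.52
= 82.4000

82.4000


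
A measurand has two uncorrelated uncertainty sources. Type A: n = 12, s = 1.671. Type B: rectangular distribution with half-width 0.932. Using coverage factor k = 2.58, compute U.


u_A = s / sqrt(n) = 1.671 / sqrt(12) = 0.48237615
u_B = half_width / sqrt(3) = 0.932 / sqrt(3) = 0.53809045
uc = sqrt(u_A^2 + u_B^2) = sqrt(0.48237615^2 + 0.53809045^2) = 0.7226535
U = k * uc = 2.58 * 0.7226535
U = 1.8644

1.8644


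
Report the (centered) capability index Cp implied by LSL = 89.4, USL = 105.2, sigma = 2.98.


Cp = (USL - LSL) / (6 * sigma)
= (105.2 - 89.4) / (6 * 2.98)
= 15.8000 / 17.8800
= 0.8837

0.8837


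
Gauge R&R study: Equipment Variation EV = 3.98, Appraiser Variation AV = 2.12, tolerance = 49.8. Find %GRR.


GRR = sqrt(EV^2 + AV^2) = sqrt(3.98^2 + 2.12^2) = 4.5094124
%GRR = GRR / tol * 100 = 4.5094124 / 49.8 * 100
%GRR = 9.0550

9.0550


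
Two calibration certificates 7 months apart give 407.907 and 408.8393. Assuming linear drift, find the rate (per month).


rate = (v2 - v1) / months
= (408.8393 - 407.907) / 7
= 0.9323 / 7
= 0.1332

0.1332


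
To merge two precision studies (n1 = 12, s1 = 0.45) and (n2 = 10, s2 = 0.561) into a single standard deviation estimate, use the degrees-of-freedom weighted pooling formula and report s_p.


s_p = sqrt(((n1-1)*s1^2 + (n2-1)*s2^2) / (n1+n2-2))
numerator = (12-1)*0.45^2 + (10-1)*0.561^2 = 2.2275 + 2.832489 = 5.059989
denominator = 12 + 10 - 2 = 20
s_p^2 = 5.059989 / 20 = 0.25299945
s_p = sqrt(0.25299945) = 0.5030

0.5030


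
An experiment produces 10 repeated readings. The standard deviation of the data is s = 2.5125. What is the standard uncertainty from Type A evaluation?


u_A = s / sqrt(n)
u_A = 2.5125 / sqrt(10)
u_A = 2.5125 / 3.1622777
u_A = 0.7945

0.7945


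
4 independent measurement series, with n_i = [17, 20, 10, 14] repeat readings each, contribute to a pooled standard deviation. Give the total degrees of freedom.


nu = sum_i (n_i - 1)
nu = ((17 - 1) + (20 - 1) + (10 - 1) + (14 - 1))
nu = 16 + 19 + 9 + 13
nu = 57

57


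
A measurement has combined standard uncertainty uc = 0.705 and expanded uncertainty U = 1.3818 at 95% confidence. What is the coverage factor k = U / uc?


k = U / uc
k = 1.3818 / 0.705
k = 1.96

1.96


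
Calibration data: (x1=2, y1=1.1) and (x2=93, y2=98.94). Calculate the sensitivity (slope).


slope = (y2 - y1) / (x2 - x1)
= (98.94 - 1.1) / (93 - 2)
= 97.8400 / 91
= 1.0752

1.0752


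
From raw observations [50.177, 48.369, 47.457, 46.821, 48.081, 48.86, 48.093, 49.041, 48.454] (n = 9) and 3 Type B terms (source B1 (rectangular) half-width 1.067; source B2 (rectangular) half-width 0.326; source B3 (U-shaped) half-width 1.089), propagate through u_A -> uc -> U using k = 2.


mean = (50.177 + 48.369 + 47.457 + 46.821 + 48.081 + 48.86 + 48.093 + 49.041 + 48.454) / 9 = 48.37255556
s = sqrt(sum((x - mean)^2)/(n-1)) = 0.95889313
u_A = s / sqrt(n) = 0.95889313 / sqrt(9) = 0.31963104
u_B1 = 1.067 / sqrt(3) = 0.61603274
u_B2 = 0.326 / sqrt(3) = 0.18821619
u_B3 = 1.089 / sqrt(2) = 0.77003928
uc = sqrt(0.31963104^2 + 0.61603274^2 + 0.18821619^2 + 0.77003928^2) = 1.0535873
U = k * uc = 2 * 1.0535873
U = 2.1072

2.1072


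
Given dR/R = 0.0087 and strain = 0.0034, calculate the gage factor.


GF = (dR/R) / epsilon
= 0.0087 / 0.0034
= 2.5588

2.5588


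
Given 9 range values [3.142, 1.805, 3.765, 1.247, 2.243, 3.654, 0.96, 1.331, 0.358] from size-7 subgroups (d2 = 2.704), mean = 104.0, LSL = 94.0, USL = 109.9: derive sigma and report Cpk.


R_bar = (3.142 + 1.805 + 3.765 + 1.247 + 2.243 + 3.654 + 0.96 + 1.331 + 0.358) / 9 = 2.0561111
sigma = R_bar / d2 = 2.0561111 / 2.704 = 0.76039612
Cp = (USL - LSL)/(6*sigma) = (109.9 - 94.0)/(6*0.76039612) = 3.4850
Cpu = (109.9 - 104.0)/(3*0.76039612) = 2.5864
Cpl = (104.0 - 94.0)/(3*0.76039612) = 4.3837
Cpk = min(Cpu, Cpl) = 2.5864

2.5864


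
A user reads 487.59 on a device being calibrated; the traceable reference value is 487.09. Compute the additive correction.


Correction = standard - reading
= 487.09 - 487.59
= -0.5000

-0.5000


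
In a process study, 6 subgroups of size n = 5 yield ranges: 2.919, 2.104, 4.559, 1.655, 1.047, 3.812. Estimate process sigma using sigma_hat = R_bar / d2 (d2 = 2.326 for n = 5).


R_bar = (2.919 + 2.104 + 4.559 + 1.655 + 1.047 + 3.812) / 6
R_bar = 16.096 / 6 = 2.6826667
sigma_hat = R_bar / d2 = 2.6826667 / 2.326 = 1.1533

1.1533


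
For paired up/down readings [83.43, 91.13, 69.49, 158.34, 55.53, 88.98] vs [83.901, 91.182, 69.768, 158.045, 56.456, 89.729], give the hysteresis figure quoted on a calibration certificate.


|83.43 - 83.901| = 0.4710
|91.13 - 91.182| = 0.0520
|69.49 - 69.768| = 0.2780
|158.34 - 158.045| = 0.2950
|55.53 - 56.456| = 0.9260
|88.98 - 89.729| = 0.7490
hysteresis = max(diffs) = 0.9260

0.9260


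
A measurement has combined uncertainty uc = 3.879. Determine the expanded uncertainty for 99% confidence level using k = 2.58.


U = k * uc
U = 2.58 * 3.879
U = 10.0078

10.0078


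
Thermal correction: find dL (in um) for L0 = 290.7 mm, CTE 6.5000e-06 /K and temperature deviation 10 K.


dL = L * alpha * dT
= 290.7 * 6.5000e-06 * 10
= 0.0188955 mm
dL_um = 0.0188955 * 1000 = 18.8955 um

18.8955


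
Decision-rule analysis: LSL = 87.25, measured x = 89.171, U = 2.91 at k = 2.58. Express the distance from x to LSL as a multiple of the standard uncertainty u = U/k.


u = U / k = 2.91 / 2.58 = 1.127907
margin = |LSL - x| = |87.25 - 89.171| = 1.921
z = margin / u = 1.921 / 1.127907
z = 1.7032

1.7032


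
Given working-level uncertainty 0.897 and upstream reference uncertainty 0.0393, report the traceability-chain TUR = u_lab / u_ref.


TUR = u_lab / u_ref
= 0.897 / 0.0393
= 22.8244

22.8244


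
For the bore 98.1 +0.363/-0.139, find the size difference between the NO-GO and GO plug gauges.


GO = nominal - lower_tol (smallest hole = maximum material condition)
GO = 98.1 - 0.139 = 97.961
NO-GO = nominal + upper_tol (largest hole = least material condition)
NO-GO = 98.1 + 0.363 = 98.463
spread = NO-GO - GO = 98.463 - 97.961 = 0.5020

0.5020


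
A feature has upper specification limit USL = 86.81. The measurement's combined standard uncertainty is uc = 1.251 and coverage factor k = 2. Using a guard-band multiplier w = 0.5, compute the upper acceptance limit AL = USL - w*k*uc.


U = k * uc = 2 * 1.251 = 2.502
guard band g = w * U = 0.5 * 2.502 = 1.251
AL = USL - g = 86.81 - 1.251
AL = 85.5590

85.5590


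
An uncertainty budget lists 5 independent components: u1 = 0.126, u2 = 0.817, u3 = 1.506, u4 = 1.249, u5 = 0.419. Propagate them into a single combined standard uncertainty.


uc = sqrt(0.126^2 + 0.817^2 + 1.506^2 + 1.249^2 + 0.419^2)
uc = sqrt(4.686963)
uc = 2.1649

2.1649


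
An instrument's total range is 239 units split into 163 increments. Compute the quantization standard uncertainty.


resolution = range / divisions
resolution = 239 / 163 = 1.4662577
u_res = resolution / (2*sqrt(3))
u_res = 1.4662577 / 3.4641016
u_res = 0.4233

0.4233


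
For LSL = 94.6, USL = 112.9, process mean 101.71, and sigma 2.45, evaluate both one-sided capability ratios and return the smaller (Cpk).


Cpu = (USL - mean) / (3*sigma) = (112.9 - 101.71) / (3*2.45) = 1.5224
Cpl = (mean - LSL) / (3*sigma) = (101.71 - 94.6) / (3*2.45) = 0.9673
Cpk = min(Cpu, Cpl) = 0.9673

0.9673


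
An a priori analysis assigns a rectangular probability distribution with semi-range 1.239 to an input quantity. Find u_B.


u_B = half_width / sqrt(3)
u_B = 1.239 / 1.7320508
u_B = 0.7153

0.7153


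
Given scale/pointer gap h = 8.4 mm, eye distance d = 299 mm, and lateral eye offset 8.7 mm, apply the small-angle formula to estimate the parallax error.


error = h * offset / d
= 8.4 * 8.7 / 299
= 0.2444

0.2444


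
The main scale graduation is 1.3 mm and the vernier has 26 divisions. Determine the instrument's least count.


LC = MSD / n_div
= 1.3 / 26
= 0.0500

0.0500


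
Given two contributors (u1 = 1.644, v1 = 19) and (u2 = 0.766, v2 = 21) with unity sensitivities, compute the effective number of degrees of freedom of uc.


uc = sqrt(u1^2 + u2^2) = sqrt(1.644^2 + 0.766^2) = 1.8136957
v_eff = uc^4 / (u1^4/v1 + u2^4/v2)
= 1.8136957^4 / (1.644^4/19 + 0.766^4/21)
= 10.820758 / 0.40085661
v_eff = 26.9941

26.9941


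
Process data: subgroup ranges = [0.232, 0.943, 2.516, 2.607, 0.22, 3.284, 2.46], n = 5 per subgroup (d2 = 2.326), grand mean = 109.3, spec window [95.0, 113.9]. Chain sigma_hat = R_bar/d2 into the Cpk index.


R_bar = (0.232 + 0.943 + 2.516 + 2.607 + 0.22 + 3.284 + 2.46) / 7 = 1.7517143
sigma = R_bar / d2 = 1.7517143 / 2.326 = 0.75310159
Cp = (USL - LSL)/(6*sigma) = (113.9 - 95.0)/(6*0.75310159) = 4.1827
Cpu = (113.9 - 109.3)/(3*0.75310159) = 2.0360
Cpl = (109.3 - 95.0)/(3*0.75310159) = 6.3294
Cpk = min(Cpu, Cpl) = 2.0360

2.0360


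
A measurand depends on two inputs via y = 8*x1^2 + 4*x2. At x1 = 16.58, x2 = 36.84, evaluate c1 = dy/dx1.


y = 8*x1^2 + 4*x2
dy/dx1 = 2*8*x1
Evaluate at x1 = 16.58: c1 = 16 * 16.58
c1 = 265.2800

265.2800


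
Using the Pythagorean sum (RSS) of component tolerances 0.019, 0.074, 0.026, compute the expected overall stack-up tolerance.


RSS = sqrt(0.019^2 + 0.074^2 + 0.026^2)
= sqrt(0.006513)
= 0.0807

0.0807


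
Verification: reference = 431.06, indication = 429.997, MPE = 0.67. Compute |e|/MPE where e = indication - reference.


e = indication - reference = 429.997 - 431.06 = -1.0630
|e| = 1.0630
ratio = |e| / MPE = 1.0630 / 0.67
ratio = 1.5866

1.5866


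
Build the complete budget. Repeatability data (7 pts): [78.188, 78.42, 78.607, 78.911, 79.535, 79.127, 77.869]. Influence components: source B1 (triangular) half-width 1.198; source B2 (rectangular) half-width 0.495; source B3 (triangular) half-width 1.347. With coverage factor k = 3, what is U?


mean = (78.188 + 78.42 + 78.607 + 78.911 + 79.535 + 79.127 + 77.869) / 7 = 78.66528571
s = sqrt(sum((x - mean)^2)/(n-1)) = 0.57087556
u_A = s / sqrt(n) = 0.57087556 / sqrt(7) = 0.21577068
u_B1 = 1.198 / sqrt(6) = 0.48908145
u_B2 = 0.495 / sqrt(3) = 0.28578838
u_B3 = 1.347 / sqrt(6) = 0.54991045
uc = sqrt(0.21577068^2 + 0.48908145^2 + 0.28578838^2 + 0.54991045^2) = 0.81843396
U = k * uc = 3 * 0.81843396
U = 2.4553

2.4553


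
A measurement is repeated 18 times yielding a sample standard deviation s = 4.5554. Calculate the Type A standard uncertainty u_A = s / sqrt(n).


u_A = s / sqrt(n)
u_A = 4.5554 / sqrt(18)
u_A = 4.5554 / 4.2426407
u_A = 1.0737

1.0737


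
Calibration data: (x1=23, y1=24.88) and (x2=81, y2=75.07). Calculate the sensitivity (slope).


slope = (y2 - y1) / (x2 - x1)
= (75.07 - 24.88) / (81 - 23)
= 50.1900 / 58
= 0.8653

0.8653


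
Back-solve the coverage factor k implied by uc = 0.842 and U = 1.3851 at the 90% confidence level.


k = U / uc
k = 1.3851 / 0.842
k = 1.645

1.645


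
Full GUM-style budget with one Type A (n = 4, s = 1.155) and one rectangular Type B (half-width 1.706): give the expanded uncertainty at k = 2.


u_A = s / sqrt(n) = 1.155 / sqrt(4) = 0.5775
u_B = half_width / sqrt(3) = 1.706 / sqrt(3) = 0.98495956
uc = sqrt(u_A^2 + u_B^2) = sqrt(0.5775^2 + 0.98495956^2) = 1.1417756
U = k * uc = 2 * 1.1417756
U = 2.2836

2.2836


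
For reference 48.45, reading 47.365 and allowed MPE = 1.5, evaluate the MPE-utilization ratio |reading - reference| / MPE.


e = indication - reference = 47.365 - 48.45 = -1.0850
|e| = 1.0850
ratio = |e| / MPE = 1.0850 / 1.5
ratio = 0.7233

0.7233


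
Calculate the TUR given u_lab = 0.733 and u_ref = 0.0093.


TUR = u_lab / u_ref
= 0.733 / 0.0093
= 78.8172

78.8172


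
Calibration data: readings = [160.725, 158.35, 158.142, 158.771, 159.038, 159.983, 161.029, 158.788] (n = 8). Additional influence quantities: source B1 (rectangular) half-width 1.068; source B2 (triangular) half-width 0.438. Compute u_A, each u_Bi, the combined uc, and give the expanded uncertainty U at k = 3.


mean = (160.725 + 158.35 + 158.142 + 158.771 + 159.038 + 159.983 + 161.029 + 158.788) / 8 = 159.35325
s = sqrt(sum((x - mean)^2)/(n-1)) = 1.0900828
u_A = s / sqrt(n) = 1.0900828 / sqrt(8) = 0.38540247
u_B1 = 1.068 / sqrt(3) = 0.61661009
u_B2 = 0.438 / sqrt(6) = 0.17881275
uc = sqrt(0.38540247^2 + 0.61661009^2 + 0.17881275^2) = 0.74881043
U = k * uc = 3 * 0.74881043
U = 2.2464

2.2464


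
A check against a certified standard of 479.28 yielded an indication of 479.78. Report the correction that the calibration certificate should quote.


Correction = standard - reading
= 479.28 - 479.78
= -0.5000

-0.5000


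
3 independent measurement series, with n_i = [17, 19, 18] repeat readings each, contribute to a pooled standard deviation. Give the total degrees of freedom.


nu = sum_i (n_i - 1)
nu = ((17 - 1) + (19 - 1) + (18 - 1))
nu = 16 + 18 + 17
nu = 51

51


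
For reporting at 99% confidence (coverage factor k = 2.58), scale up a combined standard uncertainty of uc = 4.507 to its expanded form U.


U = k * uc
U = 2.58 * 4.507
U = 11.6281

11.6281


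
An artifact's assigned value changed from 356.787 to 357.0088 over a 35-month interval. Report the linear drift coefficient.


rate = (v2 - v1) / months
= (357.0088 - 356.787) / 35
= 0.2218 / 35
= 0.0063

0.0063


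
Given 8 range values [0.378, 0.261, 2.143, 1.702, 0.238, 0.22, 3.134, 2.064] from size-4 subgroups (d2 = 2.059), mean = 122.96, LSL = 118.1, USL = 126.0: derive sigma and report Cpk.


R_bar = (0.378 + 0.261 + 2.143 + 1.702 + 0.238 + 0.22 + 3.134 + 2.064) / 8 = 1.2675
sigma = R_bar / d2 = 1.2675 / 2.059 = 0.61559009
Cp = (USL - LSL)/(6*sigma) = (126.0 - 118.1)/(6*0.61559009) = 2.1389
Cpu = (126.0 - 122.96)/(3*0.61559009) = 1.6461
Cpl = (122.96 - 118.1)/(3*0.61559009) = 2.6316
Cpk = min(Cpu, Cpl) = 1.6461

1.6461


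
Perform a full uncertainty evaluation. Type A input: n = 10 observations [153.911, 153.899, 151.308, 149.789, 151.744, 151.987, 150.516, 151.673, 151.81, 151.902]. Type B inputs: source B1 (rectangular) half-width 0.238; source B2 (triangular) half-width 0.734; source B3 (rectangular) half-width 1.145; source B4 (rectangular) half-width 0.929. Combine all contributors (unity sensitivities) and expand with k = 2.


mean = (153.911 + 153.899 + 151.308 + 149.789 + 151.744 + 151.987 + 150.516 + 151.673 + 151.81 + 151.902) / 10 = 151.8539
s = sqrt(sum((x - mean)^2)/(n-1)) = 1.2837726
u_A = s / sqrt(n) = 1.2837726 / sqrt(10) = 0.40596454
u_B1 = 0.238 / sqrt(3) = 0.13740936
u_B2 = 0.734 / sqrt(6) = 0.29965425
u_B3 = 1.145 / sqrt(3) = 0.66106606
u_B4 = 0.929 / sqrt(3) = 0.5363584
uc = sqrt(0.40596454^2 + 0.13740936^2 + 0.29965425^2 + 0.66106606^2 + 0.5363584^2) = 0.99908452
U = k * uc = 2 * 0.99908452
U = 1.9982

1.9982


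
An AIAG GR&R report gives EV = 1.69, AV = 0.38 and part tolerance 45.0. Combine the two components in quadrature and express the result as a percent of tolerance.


GRR = sqrt(EV^2 + AV^2) = sqrt(1.69^2 + 0.38^2) = 1.7321951
%GRR = GRR / tol * 100 = 1.7321951 / 45.0 * 100
%GRR = 3.8493

3.8493


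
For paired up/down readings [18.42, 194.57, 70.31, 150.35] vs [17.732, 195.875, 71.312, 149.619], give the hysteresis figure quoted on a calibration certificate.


|18.42 - 17.732| = 0.6880
|194.57 - 195.875| = 1.3050
|70.31 - 71.312| = 1.0020
|150.35 - 149.619| = 0.7310
hysteresis = max(diffs) = 1.3050

1.3050


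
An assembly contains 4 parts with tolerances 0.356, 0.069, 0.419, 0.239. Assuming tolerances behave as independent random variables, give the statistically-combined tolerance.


RSS = sqrt(0.356^2 + 0.069^2 + 0.419^2 + 0.239^2)
= sqrt(0.364179)
= 0.6035

0.6035


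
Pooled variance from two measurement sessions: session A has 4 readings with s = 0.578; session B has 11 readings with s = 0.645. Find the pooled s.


s_p = sqrt(((n1-1)*s1^2 + (n2-1)*s2^2) / (n1+n2-2))
numerator = (4-1)*0.578^2 + (11-1)*0.645^2 = 1.002252 + 4.16025 = 5.162502
denominator = 4 + 11 - 2 = 13
s_p^2 = 5.162502 / 13 = 0.39711554
s_p = sqrt(0.39711554) = 0.6302

0.6302


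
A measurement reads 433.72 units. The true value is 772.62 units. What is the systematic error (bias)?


Systematic error = measured - true
= 433.72 - 772.62
= -338.9000

-338.9000


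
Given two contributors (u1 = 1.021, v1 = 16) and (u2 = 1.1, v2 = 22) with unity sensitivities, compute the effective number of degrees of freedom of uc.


uc = sqrt(u1^2 + u2^2) = sqrt(1.021^2 + 1.1^2) = 1.5008134
v_eff = uc^4 / (u1^4/v1 + u2^4/v2)
= 1.5008134^4 / (1.021^4/16 + 1.1^4/22)
= 5.0734898 / 0.1344677
v_eff = 37.7302

37.7302


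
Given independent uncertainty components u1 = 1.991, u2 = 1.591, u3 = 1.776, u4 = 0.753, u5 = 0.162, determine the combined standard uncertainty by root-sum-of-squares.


uc = sqrt(1.991^2 + 1.591^2 + 1.776^2 + 0.753^2 + 0.162^2)
uc = sqrt(10.242791)
uc = 3.2004

3.2004


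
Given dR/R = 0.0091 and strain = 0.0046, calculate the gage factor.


GF = (dR/R) / epsilon
= 0.0091 / 0.0046
= 1.9783

1.9783


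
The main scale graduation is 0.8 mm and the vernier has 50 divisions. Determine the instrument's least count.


LC = MSD / n_div
= 0.8 / 50
= 0.0160

0.0160


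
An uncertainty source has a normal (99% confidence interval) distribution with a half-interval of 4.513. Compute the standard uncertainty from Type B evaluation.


u_B = half_width / 2.576
u_B = 4.513 / 2.576
u_B = 1.7519

1.7519


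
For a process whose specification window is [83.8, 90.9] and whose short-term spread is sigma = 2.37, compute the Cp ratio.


Cp = (USL - LSL) / (6 * sigma)
= (90.9 - 83.8) / (6 * 2.37)
= 7.1000 / 14.2200
= 0.4993

0.4993


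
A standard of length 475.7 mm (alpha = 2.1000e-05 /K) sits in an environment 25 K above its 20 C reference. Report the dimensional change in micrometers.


dL = L * alpha * dT
= 475.7 * 2.1000e-05 * 25
= 0.2497425 mm
dL_um = 0.2497425 * 1000 = 249.7425 um

249.7425


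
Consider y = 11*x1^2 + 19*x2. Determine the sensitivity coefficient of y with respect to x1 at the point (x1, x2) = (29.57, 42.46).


y = 11*x1^2 + 19*x2
dy/dx1 = 2*11*x1
Evaluate at x1 = 29.57: c1 = 22 * 29.57
c1 = 650.5400

650.5400


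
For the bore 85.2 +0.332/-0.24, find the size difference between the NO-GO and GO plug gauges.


GO = nominal - lower_tol (smallest hole = maximum material condition)
GO = 85.2 - 0.24 = 84.96
NO-GO = nominal + upper_tol (largest hole = least material condition)
NO-GO = 85.2 + 0.332 = 85.532
spread = NO-GO - GO = 85.532 - 84.96 = 0.5720

0.5720


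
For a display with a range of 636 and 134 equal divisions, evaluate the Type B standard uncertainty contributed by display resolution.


resolution = range / divisions
resolution = 636 / 134 = 4.7462687
u_res = resolution / (2*sqrt(3))
u_res = 4.7462687 / 3.4641016
u_res = 1.3701

1.3701


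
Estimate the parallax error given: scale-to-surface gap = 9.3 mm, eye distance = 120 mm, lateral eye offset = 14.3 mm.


error = h * offset / d
= 9.3 * 14.3 / 120
= 1.1083

1.1083


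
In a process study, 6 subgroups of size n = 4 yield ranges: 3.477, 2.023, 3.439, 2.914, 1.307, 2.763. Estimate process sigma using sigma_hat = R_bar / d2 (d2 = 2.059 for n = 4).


R_bar = (3.477 + 2.023 + 3.439 + 2.914 + 1.307 + 2.763) / 6
R_bar = 15.923 / 6 = 2.6538333
sigma_hat = R_bar / d2 = 2.6538333 / 2.059 = 1.2889

1.2889


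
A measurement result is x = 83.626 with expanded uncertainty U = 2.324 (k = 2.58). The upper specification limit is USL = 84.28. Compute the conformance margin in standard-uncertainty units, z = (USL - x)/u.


u = U / k = 2.324 / 2.58 = 0.90077519
margin = |USL - x| = |84.28 - 83.626| = 0.654
z = margin / u = 0.654 / 0.90077519
z = 0.7260

0.7260


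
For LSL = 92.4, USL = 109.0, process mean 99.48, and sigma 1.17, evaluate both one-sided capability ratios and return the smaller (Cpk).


Cpu = (USL - mean) / (3*sigma) = (109.0 - 99.48) / (3*1.17) = 2.7123
Cpl = (mean - LSL) / (3*sigma) = (99.48 - 92.4) / (3*1.17) = 2.0171
Cpk = min(Cpu, Cpl) = 2.0171

2.0171


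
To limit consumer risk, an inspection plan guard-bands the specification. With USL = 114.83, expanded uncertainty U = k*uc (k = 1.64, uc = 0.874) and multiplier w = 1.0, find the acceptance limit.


U = k * uc = 1.64 * 0.874 = 1.43336
guard band g = w * U = 1.0 * 1.43336 = 1.43336
AL = USL - g = 114.83 - 1.43336
AL = 113.3966

113.3966


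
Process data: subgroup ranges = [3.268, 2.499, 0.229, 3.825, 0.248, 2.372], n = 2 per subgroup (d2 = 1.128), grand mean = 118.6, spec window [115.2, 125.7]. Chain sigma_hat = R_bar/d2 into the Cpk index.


R_bar = (3.268 + 2.499 + 0.229 + 3.825 + 0.248 + 2.372) / 6 = 2.0735
sigma = R_bar / d2 = 2.0735 / 1.128 = 1.8382092
Cp = (USL - LSL)/(6*sigma) = (125.7 - 115.2)/(6*1.8382092) = 0.9520
Cpu = (125.7 - 118.6)/(3*1.8382092) = 1.2875
Cpl = (118.6 - 115.2)/(3*1.8382092) = 0.6165
Cpk = min(Cpu, Cpl) = 0.6165

0.6165


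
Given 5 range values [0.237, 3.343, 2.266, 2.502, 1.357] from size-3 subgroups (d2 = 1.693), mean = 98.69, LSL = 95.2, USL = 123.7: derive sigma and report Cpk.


R_bar = (0.237 + 3.343 + 2.266 + 2.502 + 1.357) / 5 = 1.941
sigma = R_bar / d2 = 1.941 / 1.693 = 1.1464855
Cp = (USL - LSL)/(6*sigma) = (123.7 - 95.2)/(6*1.1464855) = 4.1431
Cpu = (123.7 - 98.69)/(3*1.1464855) = 7.2715
Cpl = (98.69 - 95.2)/(3*1.1464855) = 1.0147
Cpk = min(Cpu, Cpl) = 1.0147

1.0147


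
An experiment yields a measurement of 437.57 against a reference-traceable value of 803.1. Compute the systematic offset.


Systematic error = measured - true
= 437.57 - 803.1
= -365.5300

-365.5300


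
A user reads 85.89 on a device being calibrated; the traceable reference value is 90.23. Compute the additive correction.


Correction = standard - reading
= 90.23 - 85.89
= 4.3400

4.3400


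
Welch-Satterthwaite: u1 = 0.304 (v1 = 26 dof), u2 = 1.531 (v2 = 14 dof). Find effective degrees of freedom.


uc = sqrt(u1^2 + u2^2) = sqrt(0.304^2 + 1.531^2) = 1.5608898
v_eff = uc^4 / (u1^4/v1 + u2^4/v2)
= 1.5608898^4 / (0.304^4/26 + 1.531^4/14)
= 5.9359327 / 0.392768
v_eff = 15.1131

15.1131


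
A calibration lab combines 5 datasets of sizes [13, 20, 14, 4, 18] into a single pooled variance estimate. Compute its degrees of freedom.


nu = sum_i (n_i - 1)
nu = ((13 - 1) + (20 - 1) + (14 - 1) + (4 - 1) + (18 - 1))
nu = 12 + 19 + 13 + 3 + 17
nu = 64

64


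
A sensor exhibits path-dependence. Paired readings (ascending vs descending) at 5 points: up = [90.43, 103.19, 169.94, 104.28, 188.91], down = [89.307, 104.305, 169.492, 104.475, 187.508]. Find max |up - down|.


|90.43 - 89.307| = 1.1230
|103.19 - 104.305| = 1.1150
|169.94 - 169.492| = 0.4480
|104.28 - 104.475| = 0.1950
|188.91 - 187.508| = 1.4020
hysteresis = max(diffs) = 1.4020

1.4020


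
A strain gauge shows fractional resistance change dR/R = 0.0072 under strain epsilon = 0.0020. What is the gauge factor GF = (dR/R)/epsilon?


GF = (dR/R) / epsilon
= 0.0072 / 0.0020
= 3.6000

3.6000


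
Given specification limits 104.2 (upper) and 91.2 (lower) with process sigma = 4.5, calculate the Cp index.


Cp = (USL - LSL) / (6 * sigma)
= (104.2 - 91.2) / (6 * 4.5)
= 13.0000 / 27.0000
= 0.4815

0.4815


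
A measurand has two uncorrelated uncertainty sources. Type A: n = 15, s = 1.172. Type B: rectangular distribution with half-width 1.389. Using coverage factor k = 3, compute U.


u_A = s / sqrt(n) = 1.172 / sqrt(15) = 0.3026091
u_B = half_width / sqrt(3) = 1.389 / sqrt(3) = 0.80193952
uc = sqrt(u_A^2 + u_B^2) = sqrt(0.3026091^2 + 0.80193952^2) = 0.85713433
U = k * uc = 3 * 0.85713433
U = 2.5714

2.5714


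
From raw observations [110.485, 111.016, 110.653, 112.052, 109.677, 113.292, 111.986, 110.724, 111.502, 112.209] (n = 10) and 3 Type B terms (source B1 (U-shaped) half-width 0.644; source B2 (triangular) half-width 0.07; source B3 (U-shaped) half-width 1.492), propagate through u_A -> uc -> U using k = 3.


mean = (110.485 + 111.016 + 110.653 + 112.052 + 109.677 + 113.292 + 111.986 + 110.724 + 111.502 + 112.209) / 10 = 111.3596
s = sqrt(sum((x - mean)^2)/(n-1)) = 1.0522527
u_A = s / sqrt(n) = 1.0522527 / sqrt(10) = 0.33275152
u_B1 = 0.644 / sqrt(2) = 0.45537677
u_B2 = 0.07 / sqrt(6) = 0.02857738
u_B3 = 1.492 / sqrt(2) = 1.0550033
uc = sqrt(0.33275152^2 + 0.45537677^2 + 0.02857738^2 + 1.0550033^2) = 1.196637
U = k * uc = 3 * 1.196637
U = 3.5899

3.5899


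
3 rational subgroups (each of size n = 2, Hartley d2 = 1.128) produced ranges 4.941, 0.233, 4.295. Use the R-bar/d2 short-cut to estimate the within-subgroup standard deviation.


R_bar = (4.941 + 0.233 + 4.295) / 3
R_bar = 9.469 / 3 = 3.1563333
sigma_hat = R_bar / d2 = 3.1563333 / 1.128 = 2.7982

2.7982


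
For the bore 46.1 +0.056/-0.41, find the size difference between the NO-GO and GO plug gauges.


GO = nominal - lower_tol (smallest hole = maximum material condition)
GO = 46.1 - 0.41 = 45.69
NO-GO = nominal + upper_tol (largest hole = least material condition)
NO-GO = 46.1 + 0.056 = 46.156
spread = NO-GO - GO = 46.156 - 45.69 = 0.4660

0.4660


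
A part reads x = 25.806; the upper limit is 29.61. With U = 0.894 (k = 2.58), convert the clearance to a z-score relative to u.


u = U / k = 0.894 / 2.58 = 0.34651163
margin = |USL - x| = |29.61 - 25.806| = 3.804
z = margin / u = 3.804 / 0.34651163
z = 10.9780

10.9780


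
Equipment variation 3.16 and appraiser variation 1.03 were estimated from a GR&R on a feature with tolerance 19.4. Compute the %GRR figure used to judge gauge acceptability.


GRR = sqrt(EV^2 + AV^2) = sqrt(3.16^2 + 1.03^2) = 3.3236275
%GRR = GRR / tol * 100 = 3.3236275 / 19.4 * 100
%GRR = 17.1321

17.1321


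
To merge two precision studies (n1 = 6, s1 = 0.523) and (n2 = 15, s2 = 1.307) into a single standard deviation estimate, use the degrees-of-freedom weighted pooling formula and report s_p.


s_p = sqrt(((n1-1)*s1^2 + (n2-1)*s2^2) / (n1+n2-2))
numerator = (6-1)*0.523^2 + (15-1)*1.307^2 = 1.367645 + 23.915486 = 25.283131
denominator = 6 + 15 - 2 = 19
s_p^2 = 25.283131 / 19 = 1.3306911
s_p = sqrt(1.3306911) = 1.1536

1.1536


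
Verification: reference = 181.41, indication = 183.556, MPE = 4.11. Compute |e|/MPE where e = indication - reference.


e = indication - reference = 183.556 - 181.41 = 2.1460
|e| = 2.1460
ratio = |e| / MPE = 2.1460 / 4.11
ratio = 0.5221

0.5221


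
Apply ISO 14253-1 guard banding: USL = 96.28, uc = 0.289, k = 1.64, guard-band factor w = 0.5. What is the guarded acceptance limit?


U = k * uc = 1.64 * 0.289 = 0.47396
guard band g = w * U = 0.5 * 0.47396 = 0.23698
AL = USL - g = 96.28 - 0.23698
AL = 96.0430

96.0430


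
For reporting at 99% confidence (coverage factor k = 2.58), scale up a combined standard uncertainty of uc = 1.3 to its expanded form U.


U = k * uc
U = 2.58 * 1.3
U = 3.3540

3.3540


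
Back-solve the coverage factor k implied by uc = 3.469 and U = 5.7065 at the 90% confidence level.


k = U / uc
k = 5.7065 / 3.469
k = 1.645

1.645


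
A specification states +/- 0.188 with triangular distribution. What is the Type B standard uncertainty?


u_B = half_width / sqrt(6)
u_B = 0.188 / 2.4494897
u_B = 0.0768

0.0768


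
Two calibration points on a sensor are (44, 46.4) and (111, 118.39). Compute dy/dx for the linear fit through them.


slope = (y2 - y1) / (x2 - x1)
= (118.39 - 46.4) / (111 - 44)
= 71.9900 / 67
= 1.0745

1.0745


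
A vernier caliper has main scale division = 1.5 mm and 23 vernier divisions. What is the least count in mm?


LC = MSD / n_div
= 1.5 / 23
= 0.0652

0.0652


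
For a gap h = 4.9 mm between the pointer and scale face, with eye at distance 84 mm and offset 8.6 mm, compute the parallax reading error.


error = h * offset / d
= 4.9 * 8.6 / 84
= 0.5017

0.5017


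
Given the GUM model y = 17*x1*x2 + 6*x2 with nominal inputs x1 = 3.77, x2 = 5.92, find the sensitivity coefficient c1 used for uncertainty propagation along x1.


y = 17*x1*x2 + 6*x2
dy/dx1 = 17*x2
Evaluate at x2 = 5.92: c1 = 17 * 5.92
c1 = 100.6400

100.6400


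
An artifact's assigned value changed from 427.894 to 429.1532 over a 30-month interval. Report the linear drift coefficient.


rate = (v2 - v1) / months
= (429.1532 - 427.894) / 30
= 1.2592 / 30
= 0.0420

0.0420


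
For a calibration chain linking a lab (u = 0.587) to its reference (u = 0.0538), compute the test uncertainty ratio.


TUR = u_lab / u_ref
= 0.587 / 0.0538
= 10.9108

10.9108


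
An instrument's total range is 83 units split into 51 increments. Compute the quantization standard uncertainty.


resolution = range / divisions
resolution = 83 / 51 = 1.627451
u_res = resolution / (2*sqrt(3))
u_res = 1.627451 / 3.4641016
u_res = 0.4698

0.4698


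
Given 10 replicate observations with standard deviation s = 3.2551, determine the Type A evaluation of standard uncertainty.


u_A = s / sqrt(n)
u_A = 3.2551 / sqrt(10)
u_A = 3.2551 / 3.1622777
u_A = 1.0294

1.0294


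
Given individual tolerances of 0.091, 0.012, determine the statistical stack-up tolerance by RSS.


RSS = sqrt(0.091^2 + 0.012^2)
= sqrt(0.008425)
= 0.0918

0.0918


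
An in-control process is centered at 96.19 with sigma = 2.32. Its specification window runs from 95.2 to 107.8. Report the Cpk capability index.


Cpu = (USL - mean) / (3*sigma) = (107.8 - 96.19) / (3*2.32) = 1.6681
Cpl = (mean - LSL) / (3*sigma) = (96.19 - 95.2) / (3*2.32) = 0.1422
Cpk = min(Cpu, Cpl) = 0.1422

0.1422


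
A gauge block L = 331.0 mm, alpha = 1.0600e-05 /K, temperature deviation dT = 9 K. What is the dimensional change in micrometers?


dL = L * alpha * dT
= 331.0 * 1.0600e-05 * 9
= 0.0315774 mm
dL_um = 0.0315774 * 1000 = 31.5774 um

31.5774


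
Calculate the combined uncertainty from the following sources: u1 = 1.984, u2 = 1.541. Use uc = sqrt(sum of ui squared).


uc = sqrt(1.984^2 + 1.541^2)
uc = sqrt(6.310937)
uc = 2.5122

2.5122


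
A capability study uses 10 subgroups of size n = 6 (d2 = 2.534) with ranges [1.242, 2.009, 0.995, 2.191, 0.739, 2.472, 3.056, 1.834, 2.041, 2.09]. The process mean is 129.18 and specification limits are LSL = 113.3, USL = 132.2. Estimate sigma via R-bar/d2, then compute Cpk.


R_bar = (1.242 + 2.009 + 0.995 + 2.191 + 0.739 + 2.472 + 3.056 + 1.834 + 2.041 + 2.09) / 10 = 1.8669
sigma = R_bar / d2 = 1.8669 / 2.534 = 0.73674033
Cp = (USL - LSL)/(6*sigma) = (132.2 - 113.3)/(6*0.73674033) = 4.2756
Cpu = (132.2 - 129.18)/(3*0.73674033) = 1.3664
Cpl = (129.18 - 113.3)/(3*0.73674033) = 7.1848
Cpk = min(Cpu, Cpl) = 1.3664

1.3664


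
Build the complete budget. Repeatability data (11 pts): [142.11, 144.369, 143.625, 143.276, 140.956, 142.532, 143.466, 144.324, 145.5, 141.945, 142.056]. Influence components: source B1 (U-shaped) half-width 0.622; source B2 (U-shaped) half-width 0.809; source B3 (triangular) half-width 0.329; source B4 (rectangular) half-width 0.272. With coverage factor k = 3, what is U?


mean = (142.11 + 144.369 + 143.625 + 143.276 + 140.956 + 142.532 + 143.466 + 144.324 + 145.5 + 141.945 + 142.056) / 11 = 143.1053636
s = sqrt(sum((x - mean)^2)/(n-1)) = 1.3278629
u_A = s / sqrt(n) = 1.3278629 / sqrt(11) = 0.40036573
u_B1 = 0.622 / sqrt(2) = 0.43982042
u_B2 = 0.809 / sqrt(2) = 0.57204939
u_B3 = 0.329 / sqrt(6) = 0.13431369
u_B4 = 0.272 / sqrt(3) = 0.15703927
uc = sqrt(0.40036573^2 + 0.43982042^2 + 0.57204939^2 + 0.13431369^2 + 0.15703927^2) = 0.85069191
U = k * uc = 3 * 0.85069191
U = 2.5521

2.5521


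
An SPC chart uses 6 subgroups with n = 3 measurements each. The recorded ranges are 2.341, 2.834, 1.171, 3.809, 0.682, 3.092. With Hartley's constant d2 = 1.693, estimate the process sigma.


R_bar = (2.341 + 2.834 + 1.171 + 3.809 + 0.682 + 3.092) / 6
R_bar = 13.929 / 6 = 2.3215
sigma_hat = R_bar / d2 = 2.3215 / 1.693 = 1.3712

1.3712


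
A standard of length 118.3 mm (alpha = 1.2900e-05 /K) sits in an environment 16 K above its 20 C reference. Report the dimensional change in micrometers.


dL = L * alpha * dT
= 118.3 * 1.2900e-05 * 16
= 0.0244171 mm
dL_um = 0.0244171 * 1000 = 24.4171 um

24.4171


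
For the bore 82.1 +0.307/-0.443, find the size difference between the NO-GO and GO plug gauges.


GO = nominal - lower_tol (smallest hole = maximum material condition)
GO = 82.1 - 0.443 = 81.657
NO-GO = nominal + upper_tol (largest hole = least material condition)
NO-GO = 82.1 + 0.307 = 82.407
spread = NO-GO - GO = 82.407 - 81.657 = 0.7500

0.7500


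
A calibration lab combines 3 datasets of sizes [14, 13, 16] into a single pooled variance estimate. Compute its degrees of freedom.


nu = sum_i (n_i - 1)
nu = ((14 - 1) + (13 - 1) + (16 - 1))
nu = 13 + 12 + 15
nu = 40

40


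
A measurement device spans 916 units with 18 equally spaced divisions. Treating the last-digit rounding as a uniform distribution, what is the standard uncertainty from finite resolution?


resolution = range / divisions
resolution = 916 / 18 = 50.888889
u_res = resolution / (2*sqrt(3))
u_res = 50.888889 / 3.4641016
u_res = 14.6904

14.6904


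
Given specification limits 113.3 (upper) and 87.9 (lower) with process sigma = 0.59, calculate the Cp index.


Cp = (USL - LSL) / (6 * sigma)
= (113.3 - 87.9) / (6 * 0.59)
= 25.4000 / 3.5400
= 7.1751

7.1751


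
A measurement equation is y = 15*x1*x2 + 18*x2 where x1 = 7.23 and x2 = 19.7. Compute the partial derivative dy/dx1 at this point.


y = 15*x1*x2 + 18*x2
dy/dx1 = 15*x2
Evaluate at x2 = 19.7: c1 = 15 * 19.7
c1 = 295.5000

295.5000


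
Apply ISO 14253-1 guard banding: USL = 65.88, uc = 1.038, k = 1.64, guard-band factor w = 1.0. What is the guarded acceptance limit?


U = k * uc = 1.64 * 1.038 = 1.70232
guard band g = w * U = 1.0 * 1.70232 = 1.70232
AL = USL - g = 65.88 - 1.70232
AL = 64.1777

64.1777


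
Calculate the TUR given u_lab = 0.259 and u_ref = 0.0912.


TUR = u_lab / u_ref
= 0.259 / 0.0912
= 2.8399

2.8399


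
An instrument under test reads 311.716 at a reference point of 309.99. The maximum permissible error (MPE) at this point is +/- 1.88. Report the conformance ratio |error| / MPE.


e = indication - reference = 311.716 - 309.99 = 1.7260
|e| = 1.7260
ratio = |e| / MPE = 1.7260 / 1.88
ratio = 0.9181

0.9181


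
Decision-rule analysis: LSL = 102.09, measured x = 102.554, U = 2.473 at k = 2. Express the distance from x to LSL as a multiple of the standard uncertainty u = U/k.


u = U / k = 2.473 / 2 = 1.2365
margin = |LSL - x| = |102.09 - 102.554| = 0.464
z = margin / u = 0.464 / 1.2365
z = 0.3753

0.3753


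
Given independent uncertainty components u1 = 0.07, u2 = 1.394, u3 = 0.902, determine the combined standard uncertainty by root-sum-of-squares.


uc = sqrt(0.07^2 + 1.394^2 + 0.902^2)
uc = sqrt(2.76174)
uc = 1.6618

1.6618


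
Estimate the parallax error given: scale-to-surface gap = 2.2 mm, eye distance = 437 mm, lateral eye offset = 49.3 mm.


error = h * offset / d
= 2.2 * 49.3 / 437
= 0.2482

0.2482


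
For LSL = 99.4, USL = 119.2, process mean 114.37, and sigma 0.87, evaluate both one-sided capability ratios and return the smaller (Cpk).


Cpu = (USL - mean) / (3*sigma) = (119.2 - 114.37) / (3*0.87) = 1.8506
Cpl = (mean - LSL) / (3*sigma) = (114.37 - 99.4) / (3*0.87) = 5.7356
Cpk = min(Cpu, Cpl) = 1.8506

1.8506


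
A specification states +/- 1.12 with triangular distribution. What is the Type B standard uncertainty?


u_B = half_width / sqrt(6)
u_B = 1.12 / 2.4494897
u_B = 0.4572

0.4572


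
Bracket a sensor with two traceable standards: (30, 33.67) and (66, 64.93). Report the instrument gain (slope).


slope = (y2 - y1) / (x2 - x1)
= (64.93 - 33.67) / (66 - 30)
= 31.2600 / 36
= 0.8683

0.8683


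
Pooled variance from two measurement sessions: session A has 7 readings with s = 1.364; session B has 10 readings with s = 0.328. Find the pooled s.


s_p = sqrt(((n1-1)*s1^2 + (n2-1)*s2^2) / (n1+n2-2))
numerator = (7-1)*1.364^2 + (10-1)*0.328^2 = 11.162976 + 0.968256 = 12.131232
denominator = 7 + 10 - 2 = 15
s_p^2 = 12.131232 / 15 = 0.8087488
s_p = sqrt(0.8087488) = 0.8993

0.8993


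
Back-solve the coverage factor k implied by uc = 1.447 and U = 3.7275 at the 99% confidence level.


k = U / uc
k = 3.7275 / 1.447
k = 2.576

2.576


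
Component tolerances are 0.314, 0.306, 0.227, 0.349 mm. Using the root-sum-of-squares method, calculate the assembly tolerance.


RSS = sqrt(0.314^2 + 0.306^2 + 0.227^2 + 0.349^2)
= sqrt(0.365562)
= 0.6046

0.6046


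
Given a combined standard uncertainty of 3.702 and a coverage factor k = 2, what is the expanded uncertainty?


U = k * uc
U = 2 * 3.702
U = 7.4040

7.4040


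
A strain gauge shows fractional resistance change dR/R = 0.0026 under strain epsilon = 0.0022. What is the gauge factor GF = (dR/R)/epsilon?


GF = (dR/R) / epsilon
= 0.0026 / 0.0022
= 1.1818

1.1818


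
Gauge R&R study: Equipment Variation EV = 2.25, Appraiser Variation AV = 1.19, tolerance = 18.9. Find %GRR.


GRR = sqrt(EV^2 + AV^2) = sqrt(2.25^2 + 1.19^2) = 2.5453094
%GRR = GRR / tol * 100 = 2.5453094 / 18.9 * 100
%GRR = 13.4672

13.4672


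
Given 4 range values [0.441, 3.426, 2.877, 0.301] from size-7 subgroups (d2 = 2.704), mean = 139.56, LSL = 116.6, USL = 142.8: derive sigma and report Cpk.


R_bar = (0.441 + 3.426 + 2.877 + 0.301) / 4 = 1.76125
sigma = R_bar / d2 = 1.76125 / 2.704 = 0.65134985
Cp = (USL - LSL)/(6*sigma) = (142.8 - 116.6)/(6*0.65134985) = 6.7040
Cpu = (142.8 - 139.56)/(3*0.65134985) = 1.6581
Cpl = (139.56 - 116.6)/(3*0.65134985) = 11.7500
Cpk = min(Cpu, Cpl) = 1.6581

1.6581


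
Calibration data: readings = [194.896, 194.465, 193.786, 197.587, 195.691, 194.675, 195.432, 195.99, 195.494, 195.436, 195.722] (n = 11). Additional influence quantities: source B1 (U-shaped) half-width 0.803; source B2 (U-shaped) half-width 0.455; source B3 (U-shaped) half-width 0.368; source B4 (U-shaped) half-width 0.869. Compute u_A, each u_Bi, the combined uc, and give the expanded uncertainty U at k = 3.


mean = (194.896 + 194.465 + 193.786 + 197.587 + 195.691 + 194.675 + 195.432 + 195.99 + 195.494 + 195.436 + 195.722) / 11 = 195.3794545
s = sqrt(sum((x - mean)^2)/(n-1)) = 0.97902036
u_A = s / sqrt(n) = 0.97902036 / sqrt(11) = 0.29518575
u_B1 = 0.803 / sqrt(2) = 0.56780675
u_B2 = 0.455 / sqrt(2) = 0.32173359
u_B3 = 0.368 / sqrt(2) = 0.2602153
u_B4 = 0.869 / sqrt(2) = 0.61447579
uc = sqrt(0.29518575^2 + 0.56780675^2 + 0.32173359^2 + 0.2602153^2 + 0.61447579^2) = 0.97895053
U = k * uc = 3 * 0.97895053
U = 2.9369

2.9369


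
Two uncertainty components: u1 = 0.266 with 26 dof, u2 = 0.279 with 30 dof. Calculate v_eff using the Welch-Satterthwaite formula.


uc = sqrt(u1^2 + u2^2) = sqrt(0.266^2 + 0.279^2) = 0.38548281
v_eff = uc^4 / (u1^4/v1 + u2^4/v2)
= 0.38548281^4 / (0.266^4/26 + 0.279^4/30)
= 0.022081067 / 0.00039452833
v_eff = 55.9683

55.9683


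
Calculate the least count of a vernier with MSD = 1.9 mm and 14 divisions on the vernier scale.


LC = MSD / n_div
= 1.9 / 14
= 0.1357

0.1357
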